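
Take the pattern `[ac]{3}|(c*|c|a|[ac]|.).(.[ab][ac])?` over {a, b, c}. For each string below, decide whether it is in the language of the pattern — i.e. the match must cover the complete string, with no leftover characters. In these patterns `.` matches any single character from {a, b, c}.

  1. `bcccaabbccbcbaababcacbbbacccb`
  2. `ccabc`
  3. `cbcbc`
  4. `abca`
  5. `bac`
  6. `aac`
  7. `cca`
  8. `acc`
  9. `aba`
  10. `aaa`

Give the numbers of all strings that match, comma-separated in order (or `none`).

1 → no match
2 → match
3 → match
4 → no match
5 → no match
6 → match
7 → match
8 → match
9 → no match
10 → match

2, 3, 6, 7, 8, 10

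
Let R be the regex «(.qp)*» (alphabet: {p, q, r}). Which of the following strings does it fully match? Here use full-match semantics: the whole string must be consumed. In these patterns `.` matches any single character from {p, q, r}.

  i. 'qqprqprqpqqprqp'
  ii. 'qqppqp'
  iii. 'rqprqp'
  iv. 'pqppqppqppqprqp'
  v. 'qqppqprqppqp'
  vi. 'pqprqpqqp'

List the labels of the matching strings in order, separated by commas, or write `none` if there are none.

i, ii, iii, iv, v, vi

i → match
ii. 'qqppqp' → match
iii. 'rqprqp' → match
iv → match
v. 'qqppqprqppqp' → match
vi. 'pqprqpqqp' → match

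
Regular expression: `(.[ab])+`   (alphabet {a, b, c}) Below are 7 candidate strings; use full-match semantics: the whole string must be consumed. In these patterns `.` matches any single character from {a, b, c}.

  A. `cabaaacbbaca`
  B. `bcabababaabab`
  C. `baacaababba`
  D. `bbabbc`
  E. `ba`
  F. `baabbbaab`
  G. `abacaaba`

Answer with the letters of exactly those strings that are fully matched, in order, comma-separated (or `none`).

A, E

A → match
B → no match
C → no match
D → no match
E → match
F → no match
G → no match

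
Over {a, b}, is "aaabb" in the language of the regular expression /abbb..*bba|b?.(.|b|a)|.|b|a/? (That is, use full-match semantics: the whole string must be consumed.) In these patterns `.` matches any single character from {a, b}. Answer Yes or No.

No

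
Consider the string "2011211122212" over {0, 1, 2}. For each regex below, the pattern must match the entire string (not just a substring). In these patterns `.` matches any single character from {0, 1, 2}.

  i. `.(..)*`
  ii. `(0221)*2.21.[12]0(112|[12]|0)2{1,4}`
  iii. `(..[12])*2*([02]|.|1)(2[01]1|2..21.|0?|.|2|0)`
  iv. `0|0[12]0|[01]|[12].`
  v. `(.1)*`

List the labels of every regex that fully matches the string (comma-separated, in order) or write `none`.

i → match
ii → no match
iii → match
iv → no match
v → no match

i, iii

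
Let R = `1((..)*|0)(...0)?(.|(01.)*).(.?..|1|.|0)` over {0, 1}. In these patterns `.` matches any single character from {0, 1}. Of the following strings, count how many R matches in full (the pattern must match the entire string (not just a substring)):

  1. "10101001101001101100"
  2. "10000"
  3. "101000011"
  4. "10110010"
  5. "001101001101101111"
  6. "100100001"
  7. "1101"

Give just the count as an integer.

1 → match
2 → match
3 → match
4 → match
5 → no match — must start with "1"
6 → match
7 → match
Total matched: 6

6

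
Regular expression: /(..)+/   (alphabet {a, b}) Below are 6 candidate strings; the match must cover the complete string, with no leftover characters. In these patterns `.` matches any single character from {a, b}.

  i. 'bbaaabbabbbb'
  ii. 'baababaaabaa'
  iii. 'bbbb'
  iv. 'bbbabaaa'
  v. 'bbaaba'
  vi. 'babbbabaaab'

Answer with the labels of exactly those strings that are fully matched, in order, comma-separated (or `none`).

i, ii, iii, iv, v

i → match
ii → match
iii → match
iv → match
v → match
vi → no match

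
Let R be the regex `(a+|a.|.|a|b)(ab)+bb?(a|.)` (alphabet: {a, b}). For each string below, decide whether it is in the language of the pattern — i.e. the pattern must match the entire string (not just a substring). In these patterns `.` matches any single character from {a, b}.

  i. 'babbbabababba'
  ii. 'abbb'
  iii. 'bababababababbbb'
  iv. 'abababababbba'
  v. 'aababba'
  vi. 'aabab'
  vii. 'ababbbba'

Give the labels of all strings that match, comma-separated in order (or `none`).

i → no match
ii → no match
iii → match
iv → match
v → match
vi → no match
vii → no match

iii, iv, v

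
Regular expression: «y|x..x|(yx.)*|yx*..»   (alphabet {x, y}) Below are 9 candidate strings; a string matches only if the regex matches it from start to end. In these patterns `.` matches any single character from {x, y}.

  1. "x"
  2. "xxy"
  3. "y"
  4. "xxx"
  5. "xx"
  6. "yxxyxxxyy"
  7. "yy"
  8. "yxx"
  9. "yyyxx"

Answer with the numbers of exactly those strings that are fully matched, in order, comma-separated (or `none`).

1 → no match
2 → no match
3 → match
4 → no match
5 → no match
6 → no match
7 → no match
8 → match
9 → no match

3, 8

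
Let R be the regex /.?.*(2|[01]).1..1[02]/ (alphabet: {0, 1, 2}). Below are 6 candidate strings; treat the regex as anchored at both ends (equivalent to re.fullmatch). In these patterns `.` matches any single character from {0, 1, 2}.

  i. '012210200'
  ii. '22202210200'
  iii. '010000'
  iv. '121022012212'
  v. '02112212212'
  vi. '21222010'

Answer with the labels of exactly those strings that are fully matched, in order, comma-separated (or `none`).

iv, v

i → no match
ii → no match
iii → no match
iv → match
v → match
vi → no match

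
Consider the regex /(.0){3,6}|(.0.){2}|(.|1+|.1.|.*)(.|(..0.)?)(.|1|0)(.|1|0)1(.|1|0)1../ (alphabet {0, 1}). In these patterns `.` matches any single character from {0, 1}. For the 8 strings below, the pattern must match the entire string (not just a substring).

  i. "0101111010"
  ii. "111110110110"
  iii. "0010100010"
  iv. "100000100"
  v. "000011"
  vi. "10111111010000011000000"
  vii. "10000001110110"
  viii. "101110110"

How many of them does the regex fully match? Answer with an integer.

i. "0101111010" → no match
ii. "111110110110" → match
iii. "0010100010" → match
iv. "100000100" → no match
v. "000011" → no match
vi → no match
vii → match
viii. "101110110" → match
Total matched: 4

4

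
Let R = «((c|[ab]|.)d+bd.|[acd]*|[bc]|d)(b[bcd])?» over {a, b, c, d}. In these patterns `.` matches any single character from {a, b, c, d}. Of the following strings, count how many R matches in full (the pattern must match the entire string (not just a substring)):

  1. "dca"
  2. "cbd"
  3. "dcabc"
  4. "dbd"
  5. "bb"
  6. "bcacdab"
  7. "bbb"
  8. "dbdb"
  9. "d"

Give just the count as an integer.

7

1 → match
2 → match
3 → match
4 → match
5 → match
6 → no match
7 → match
8 → no match
9 → match
Total matched: 7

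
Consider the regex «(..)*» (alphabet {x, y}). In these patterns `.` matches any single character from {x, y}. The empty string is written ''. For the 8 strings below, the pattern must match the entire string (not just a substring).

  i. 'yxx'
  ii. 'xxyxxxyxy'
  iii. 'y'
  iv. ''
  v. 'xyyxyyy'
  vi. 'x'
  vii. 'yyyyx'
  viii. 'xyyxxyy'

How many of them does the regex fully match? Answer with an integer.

1

i → no match
ii → no match
iii → no match
iv → match
v → no match
vi → no match
vii → no match
viii → no match
Total matched: 1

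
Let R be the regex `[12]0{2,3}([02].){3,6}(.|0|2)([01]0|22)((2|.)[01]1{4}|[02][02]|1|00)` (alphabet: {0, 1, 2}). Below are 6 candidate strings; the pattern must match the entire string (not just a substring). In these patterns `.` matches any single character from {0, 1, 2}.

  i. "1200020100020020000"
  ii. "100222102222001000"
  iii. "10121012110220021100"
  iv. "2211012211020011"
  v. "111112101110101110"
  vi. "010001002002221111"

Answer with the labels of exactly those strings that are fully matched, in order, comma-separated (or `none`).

ii

i → no match
ii → match
iii → no match
iv → no match
v → no match
vi → no match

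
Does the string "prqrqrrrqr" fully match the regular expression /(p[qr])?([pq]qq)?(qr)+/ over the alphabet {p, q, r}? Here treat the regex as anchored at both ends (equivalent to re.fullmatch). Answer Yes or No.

No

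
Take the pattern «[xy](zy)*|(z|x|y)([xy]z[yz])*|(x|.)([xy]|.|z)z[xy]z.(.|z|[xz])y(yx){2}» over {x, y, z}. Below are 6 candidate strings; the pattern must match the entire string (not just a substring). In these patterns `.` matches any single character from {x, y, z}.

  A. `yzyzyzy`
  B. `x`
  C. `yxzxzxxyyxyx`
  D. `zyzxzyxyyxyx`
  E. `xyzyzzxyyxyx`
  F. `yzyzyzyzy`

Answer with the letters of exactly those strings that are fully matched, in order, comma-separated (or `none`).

A, B, C, D, E, F

A → match
B → match
C → match
D → match
E → match
F → match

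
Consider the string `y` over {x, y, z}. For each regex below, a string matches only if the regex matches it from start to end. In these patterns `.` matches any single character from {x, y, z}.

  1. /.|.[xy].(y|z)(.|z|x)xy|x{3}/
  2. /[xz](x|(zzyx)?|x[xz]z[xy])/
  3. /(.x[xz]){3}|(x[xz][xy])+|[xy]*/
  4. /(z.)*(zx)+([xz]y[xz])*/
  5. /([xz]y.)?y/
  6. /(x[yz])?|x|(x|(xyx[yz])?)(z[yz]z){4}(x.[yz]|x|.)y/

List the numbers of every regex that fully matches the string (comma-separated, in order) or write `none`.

1, 3, 5

1 → match
2 → no match
3 → match
4 → no match
5 → match
6 → no match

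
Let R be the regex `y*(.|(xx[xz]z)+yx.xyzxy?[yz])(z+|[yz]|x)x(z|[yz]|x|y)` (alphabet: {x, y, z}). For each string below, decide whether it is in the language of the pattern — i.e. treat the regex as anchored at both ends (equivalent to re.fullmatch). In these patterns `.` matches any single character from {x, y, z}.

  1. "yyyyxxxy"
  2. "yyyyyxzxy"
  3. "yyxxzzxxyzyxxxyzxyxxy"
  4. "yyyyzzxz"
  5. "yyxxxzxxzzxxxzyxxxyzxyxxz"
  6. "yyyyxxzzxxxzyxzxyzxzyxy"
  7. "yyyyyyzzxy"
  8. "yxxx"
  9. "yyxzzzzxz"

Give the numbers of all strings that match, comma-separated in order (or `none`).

1 → match
2 → match
3 → no match
4 → match
5 → match
6 → match
7 → match
8 → match
9 → match

1, 2, 4, 5, 6, 7, 8, 9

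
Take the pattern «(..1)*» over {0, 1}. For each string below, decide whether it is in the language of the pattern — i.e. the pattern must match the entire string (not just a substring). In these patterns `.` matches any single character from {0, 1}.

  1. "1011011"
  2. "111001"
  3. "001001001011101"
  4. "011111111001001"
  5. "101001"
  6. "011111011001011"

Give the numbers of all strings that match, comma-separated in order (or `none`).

2, 3, 4, 5, 6

1 → no match
2 → match
3 → match
4 → match
5 → match
6 → match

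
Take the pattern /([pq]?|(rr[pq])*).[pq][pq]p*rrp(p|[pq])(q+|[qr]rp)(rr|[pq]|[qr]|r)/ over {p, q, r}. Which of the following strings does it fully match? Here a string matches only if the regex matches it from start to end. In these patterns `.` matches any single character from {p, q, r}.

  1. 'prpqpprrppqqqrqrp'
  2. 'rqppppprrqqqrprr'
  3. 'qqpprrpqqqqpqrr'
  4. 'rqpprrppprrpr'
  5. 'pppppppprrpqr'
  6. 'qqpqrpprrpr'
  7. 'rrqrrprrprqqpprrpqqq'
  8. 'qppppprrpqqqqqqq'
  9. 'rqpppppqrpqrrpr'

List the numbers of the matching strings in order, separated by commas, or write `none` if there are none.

7, 8

1 → no match
2 → no match
3 → no match
4 → no match
5 → no match
6. 'qqpqrpprrpr' → no match
7 → match
8 → match
9 → no match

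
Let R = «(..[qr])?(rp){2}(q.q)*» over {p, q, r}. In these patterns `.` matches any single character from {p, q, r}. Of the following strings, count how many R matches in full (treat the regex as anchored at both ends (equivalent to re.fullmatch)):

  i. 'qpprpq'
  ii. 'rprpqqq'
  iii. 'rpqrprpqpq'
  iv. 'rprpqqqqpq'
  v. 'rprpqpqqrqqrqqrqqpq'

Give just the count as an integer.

i → no match
ii → match
iii → match
iv → match
v → match
Total matched: 4

4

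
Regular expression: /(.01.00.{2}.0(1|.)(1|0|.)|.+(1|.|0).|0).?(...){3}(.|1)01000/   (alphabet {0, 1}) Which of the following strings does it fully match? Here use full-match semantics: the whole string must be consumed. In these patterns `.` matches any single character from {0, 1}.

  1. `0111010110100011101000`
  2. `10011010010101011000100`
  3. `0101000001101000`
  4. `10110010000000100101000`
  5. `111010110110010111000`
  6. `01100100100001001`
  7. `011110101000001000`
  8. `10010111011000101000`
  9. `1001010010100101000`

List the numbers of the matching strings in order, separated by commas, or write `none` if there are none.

1 → match
2 → no match — must end with `01000`
3 → match
4 → match
5 → no match — must end with `01000`
6 → no match — must end with `01000`
7 → match
8 → match
9 → match

1, 3, 4, 7, 8, 9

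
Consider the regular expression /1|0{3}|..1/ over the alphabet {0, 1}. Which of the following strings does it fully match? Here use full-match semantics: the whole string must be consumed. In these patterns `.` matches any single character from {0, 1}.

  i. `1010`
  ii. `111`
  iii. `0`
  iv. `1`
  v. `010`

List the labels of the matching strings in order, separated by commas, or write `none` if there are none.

ii, iv

i → no match
ii → match
iii → no match
iv → match
v → no match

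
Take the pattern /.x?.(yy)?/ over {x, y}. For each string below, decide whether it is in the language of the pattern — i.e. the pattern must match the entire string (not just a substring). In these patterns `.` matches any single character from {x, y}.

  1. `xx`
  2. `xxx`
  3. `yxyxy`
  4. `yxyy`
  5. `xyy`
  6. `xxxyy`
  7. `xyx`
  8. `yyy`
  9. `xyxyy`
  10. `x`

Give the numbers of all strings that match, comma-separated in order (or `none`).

1, 2, 4, 6

1 → match
2 → match
3 → no match
4 → match
5 → no match
6 → match
7 → no match
8 → no match
9 → no match
10 → no match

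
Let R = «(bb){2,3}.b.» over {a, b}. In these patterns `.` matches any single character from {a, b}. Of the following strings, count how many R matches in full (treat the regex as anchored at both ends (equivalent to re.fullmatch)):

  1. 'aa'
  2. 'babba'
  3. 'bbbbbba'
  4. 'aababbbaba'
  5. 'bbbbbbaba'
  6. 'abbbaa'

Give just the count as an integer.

1 → no match — must start with 'bb'
2 → no match — must start with 'bb'
3 → match
4 → no match — must start with 'bb'
5 → match
6 → no match — must start with 'bb'
Total matched: 2

2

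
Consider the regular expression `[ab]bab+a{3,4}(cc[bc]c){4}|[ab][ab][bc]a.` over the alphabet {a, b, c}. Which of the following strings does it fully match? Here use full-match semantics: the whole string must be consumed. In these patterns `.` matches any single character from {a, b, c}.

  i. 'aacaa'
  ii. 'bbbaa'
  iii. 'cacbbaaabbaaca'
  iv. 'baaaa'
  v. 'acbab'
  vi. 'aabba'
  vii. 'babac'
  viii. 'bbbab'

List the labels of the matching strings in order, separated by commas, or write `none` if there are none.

i, ii, vii, viii

i → match
ii → match
iii → no match
iv → no match
v → no match
vi → no match
vii → match
viii → match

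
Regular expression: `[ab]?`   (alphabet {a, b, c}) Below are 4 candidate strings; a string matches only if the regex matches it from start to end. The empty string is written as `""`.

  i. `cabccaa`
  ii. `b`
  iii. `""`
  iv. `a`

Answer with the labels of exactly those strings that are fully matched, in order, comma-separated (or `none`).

i → no match
ii → match
iii → match
iv → match

ii, iii, iv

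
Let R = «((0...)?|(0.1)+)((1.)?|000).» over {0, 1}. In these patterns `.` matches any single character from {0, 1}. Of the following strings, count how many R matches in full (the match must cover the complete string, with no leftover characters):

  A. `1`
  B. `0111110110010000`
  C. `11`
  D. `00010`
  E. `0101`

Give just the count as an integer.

A → match
B → no match
C → no match
D → match
E → no match
Total matched: 2

2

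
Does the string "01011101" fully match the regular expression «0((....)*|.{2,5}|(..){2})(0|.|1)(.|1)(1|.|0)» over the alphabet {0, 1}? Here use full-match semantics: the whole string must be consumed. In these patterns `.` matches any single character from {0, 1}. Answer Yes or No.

Yes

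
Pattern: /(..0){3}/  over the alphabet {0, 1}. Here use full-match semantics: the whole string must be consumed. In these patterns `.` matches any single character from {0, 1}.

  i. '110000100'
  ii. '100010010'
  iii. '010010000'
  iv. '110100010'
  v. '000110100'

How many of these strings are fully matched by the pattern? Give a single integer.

5

i → match
ii → match
iii → match
iv → match
v → match
Total matched: 5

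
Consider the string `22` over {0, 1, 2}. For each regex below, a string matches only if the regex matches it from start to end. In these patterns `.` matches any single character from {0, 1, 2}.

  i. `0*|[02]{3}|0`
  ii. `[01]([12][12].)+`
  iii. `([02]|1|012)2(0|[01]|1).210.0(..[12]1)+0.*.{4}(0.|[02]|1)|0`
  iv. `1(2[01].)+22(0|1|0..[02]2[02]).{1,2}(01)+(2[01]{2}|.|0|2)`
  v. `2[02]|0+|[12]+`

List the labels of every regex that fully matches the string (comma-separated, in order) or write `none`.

v

i → no match
ii → no match
iii → no match
iv → no match — must start with `12`
v → match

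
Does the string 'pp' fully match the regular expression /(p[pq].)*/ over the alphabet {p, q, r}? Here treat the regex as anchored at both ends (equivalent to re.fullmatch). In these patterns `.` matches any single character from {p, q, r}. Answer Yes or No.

No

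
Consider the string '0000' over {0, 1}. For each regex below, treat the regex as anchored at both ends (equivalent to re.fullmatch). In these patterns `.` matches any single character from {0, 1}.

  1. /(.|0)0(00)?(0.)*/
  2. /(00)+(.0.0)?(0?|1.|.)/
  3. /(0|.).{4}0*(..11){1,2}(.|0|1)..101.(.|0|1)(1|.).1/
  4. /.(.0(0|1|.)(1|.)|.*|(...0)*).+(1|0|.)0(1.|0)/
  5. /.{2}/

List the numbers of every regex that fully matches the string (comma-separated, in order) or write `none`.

1 → match
2 → match
3 → no match — must end with '1'
4 → no match
5 → no match

1, 2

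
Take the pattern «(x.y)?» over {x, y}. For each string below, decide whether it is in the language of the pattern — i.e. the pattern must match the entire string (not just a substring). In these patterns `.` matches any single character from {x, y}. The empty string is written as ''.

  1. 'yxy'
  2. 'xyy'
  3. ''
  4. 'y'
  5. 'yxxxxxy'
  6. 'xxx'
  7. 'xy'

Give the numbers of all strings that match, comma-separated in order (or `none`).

2, 3

1. 'yxy' → no match
2. 'xyy' → match
3. '' → match
4. 'y' → no match
5. 'yxxxxxy' → no match
6. 'xxx' → no match
7. 'xy' → no match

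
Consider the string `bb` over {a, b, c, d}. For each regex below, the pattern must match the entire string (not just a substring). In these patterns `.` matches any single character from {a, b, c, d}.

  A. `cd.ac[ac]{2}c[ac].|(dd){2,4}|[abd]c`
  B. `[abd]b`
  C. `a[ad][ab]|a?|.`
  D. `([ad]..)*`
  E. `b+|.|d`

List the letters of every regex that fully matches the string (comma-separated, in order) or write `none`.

A → no match
B → match
C → no match
D → no match
E → match

B, E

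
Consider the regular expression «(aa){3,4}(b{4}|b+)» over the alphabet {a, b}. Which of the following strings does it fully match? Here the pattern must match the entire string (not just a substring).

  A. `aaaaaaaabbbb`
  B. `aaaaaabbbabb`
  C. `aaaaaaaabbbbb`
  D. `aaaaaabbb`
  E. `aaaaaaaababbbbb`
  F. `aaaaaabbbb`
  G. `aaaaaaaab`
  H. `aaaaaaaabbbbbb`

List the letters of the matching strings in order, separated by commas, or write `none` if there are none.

A, C, D, F, G, H

A → match
B → no match
C → match
D → match
E → no match
F → match
G → match
H → match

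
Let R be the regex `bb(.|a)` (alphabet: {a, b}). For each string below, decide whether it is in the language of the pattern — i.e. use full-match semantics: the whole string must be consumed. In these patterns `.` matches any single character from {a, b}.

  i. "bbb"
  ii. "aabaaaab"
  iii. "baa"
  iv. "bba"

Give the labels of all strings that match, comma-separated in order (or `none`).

i, iv

i. "bbb" → match
ii. "aabaaaab" → no match — must start with "bb"
iii. "baa" → no match — must start with "bb"
iv. "bba" → match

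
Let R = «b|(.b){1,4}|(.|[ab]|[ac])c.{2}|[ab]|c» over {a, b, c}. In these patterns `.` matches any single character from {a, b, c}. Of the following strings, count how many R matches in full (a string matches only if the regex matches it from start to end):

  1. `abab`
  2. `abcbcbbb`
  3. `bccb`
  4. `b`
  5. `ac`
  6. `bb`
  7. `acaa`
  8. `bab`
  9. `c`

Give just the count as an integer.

1 → match
2 → match
3 → match
4 → match
5 → no match
6 → match
7 → match
8 → no match
9 → match
Total matched: 7

7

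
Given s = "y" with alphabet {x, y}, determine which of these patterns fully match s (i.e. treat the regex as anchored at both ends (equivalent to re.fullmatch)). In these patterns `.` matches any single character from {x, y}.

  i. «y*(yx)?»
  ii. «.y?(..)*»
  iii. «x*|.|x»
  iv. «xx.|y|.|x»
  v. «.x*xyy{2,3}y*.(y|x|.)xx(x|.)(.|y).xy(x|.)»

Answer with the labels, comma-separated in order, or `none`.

i → match
ii → match
iii → match
iv → match
v → no match

i, ii, iii, iv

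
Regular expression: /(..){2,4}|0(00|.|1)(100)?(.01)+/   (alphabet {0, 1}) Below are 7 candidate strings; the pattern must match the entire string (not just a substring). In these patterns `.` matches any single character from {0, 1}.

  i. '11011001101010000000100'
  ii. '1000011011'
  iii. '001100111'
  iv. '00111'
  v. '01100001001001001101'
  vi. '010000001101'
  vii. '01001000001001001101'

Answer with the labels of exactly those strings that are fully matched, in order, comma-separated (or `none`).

v

i → no match
ii. '1000011011' → no match
iii. '001100111' → no match
iv. '00111' → no match
v → match
vi. '010000001101' → no match
vii → no match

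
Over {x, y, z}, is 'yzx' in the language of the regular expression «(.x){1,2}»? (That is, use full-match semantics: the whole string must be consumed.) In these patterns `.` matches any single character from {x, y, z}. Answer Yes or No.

No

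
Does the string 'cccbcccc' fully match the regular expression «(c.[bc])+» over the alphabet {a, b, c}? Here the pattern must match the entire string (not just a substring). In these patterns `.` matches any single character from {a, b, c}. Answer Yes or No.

No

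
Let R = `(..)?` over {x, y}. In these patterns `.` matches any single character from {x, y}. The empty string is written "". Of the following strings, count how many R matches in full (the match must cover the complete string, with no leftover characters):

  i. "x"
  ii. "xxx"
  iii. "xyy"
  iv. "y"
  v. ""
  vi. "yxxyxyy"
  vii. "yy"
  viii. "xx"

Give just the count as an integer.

3

i → no match
ii → no match
iii → no match
iv → no match
v → match
vi → no match
vii → match
viii → match
Total matched: 3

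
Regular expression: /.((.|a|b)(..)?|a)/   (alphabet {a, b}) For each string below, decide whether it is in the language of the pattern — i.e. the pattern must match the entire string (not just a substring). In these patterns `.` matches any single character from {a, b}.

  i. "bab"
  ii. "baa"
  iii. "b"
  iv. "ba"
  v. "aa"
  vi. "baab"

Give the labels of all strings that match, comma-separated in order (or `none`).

iv, v, vi

i → no match
ii → no match
iii → no match
iv → match
v → match
vi → match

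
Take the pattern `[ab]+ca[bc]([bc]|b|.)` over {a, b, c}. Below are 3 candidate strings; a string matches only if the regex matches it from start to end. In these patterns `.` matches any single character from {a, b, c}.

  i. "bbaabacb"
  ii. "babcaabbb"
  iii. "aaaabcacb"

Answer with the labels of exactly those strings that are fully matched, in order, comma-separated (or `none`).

i → no match
ii → no match
iii → match

iii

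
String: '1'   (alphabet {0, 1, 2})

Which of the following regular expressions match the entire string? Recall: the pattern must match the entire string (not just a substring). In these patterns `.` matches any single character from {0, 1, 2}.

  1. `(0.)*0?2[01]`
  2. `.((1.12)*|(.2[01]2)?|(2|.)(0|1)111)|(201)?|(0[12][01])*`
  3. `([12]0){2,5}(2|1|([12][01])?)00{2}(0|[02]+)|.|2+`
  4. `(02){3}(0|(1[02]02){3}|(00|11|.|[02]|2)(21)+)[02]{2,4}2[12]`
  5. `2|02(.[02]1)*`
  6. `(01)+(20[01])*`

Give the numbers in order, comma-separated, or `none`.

1 → no match
2 → match
3 → match
4 → no match — must start with '02'
5 → no match
6 → no match — must start with '01'

2, 3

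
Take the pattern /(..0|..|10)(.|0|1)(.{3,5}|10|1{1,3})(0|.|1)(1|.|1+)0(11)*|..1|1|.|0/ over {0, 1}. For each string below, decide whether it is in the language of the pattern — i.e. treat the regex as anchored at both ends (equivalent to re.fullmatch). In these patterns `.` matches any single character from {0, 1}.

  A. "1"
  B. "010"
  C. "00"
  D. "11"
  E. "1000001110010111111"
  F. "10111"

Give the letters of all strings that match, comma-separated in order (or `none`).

A

A → match
B → no match
C → no match
D → no match
E → no match
F → no match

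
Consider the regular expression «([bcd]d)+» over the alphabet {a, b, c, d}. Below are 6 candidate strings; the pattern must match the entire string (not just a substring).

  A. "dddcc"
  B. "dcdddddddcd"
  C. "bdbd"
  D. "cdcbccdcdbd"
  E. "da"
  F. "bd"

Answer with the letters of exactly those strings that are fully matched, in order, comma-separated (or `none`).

A → no match — must end with "d"
B → no match
C → match
D → no match
E → no match — must end with "d"
F → match

C, F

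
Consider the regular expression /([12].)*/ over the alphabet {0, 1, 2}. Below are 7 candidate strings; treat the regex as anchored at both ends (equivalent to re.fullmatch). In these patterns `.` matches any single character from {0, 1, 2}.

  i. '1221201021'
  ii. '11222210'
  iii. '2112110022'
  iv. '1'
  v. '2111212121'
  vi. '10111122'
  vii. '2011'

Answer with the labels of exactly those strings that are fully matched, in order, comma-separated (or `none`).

i, ii, v, vi, vii

i → match
ii → match
iii → no match
iv → no match
v → match
vi → match
vii → match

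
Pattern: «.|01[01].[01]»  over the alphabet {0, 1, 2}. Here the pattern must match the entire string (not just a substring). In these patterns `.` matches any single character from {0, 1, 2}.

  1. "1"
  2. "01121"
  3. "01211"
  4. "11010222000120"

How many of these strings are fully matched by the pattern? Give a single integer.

1 → match
2 → match
3 → no match
4 → no match
Total matched: 2

2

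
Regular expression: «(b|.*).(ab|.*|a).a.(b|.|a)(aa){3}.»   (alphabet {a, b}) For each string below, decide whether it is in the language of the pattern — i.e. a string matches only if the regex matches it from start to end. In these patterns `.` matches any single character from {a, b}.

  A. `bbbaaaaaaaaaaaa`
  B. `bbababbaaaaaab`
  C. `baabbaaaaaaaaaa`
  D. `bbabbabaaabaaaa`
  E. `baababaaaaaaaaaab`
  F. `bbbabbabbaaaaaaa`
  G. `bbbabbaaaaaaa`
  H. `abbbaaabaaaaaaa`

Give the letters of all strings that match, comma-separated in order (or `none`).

A, B, C, E, F, G, H

A → match
B → match
C → match
D → no match
E → match
F → match
G → match
H → match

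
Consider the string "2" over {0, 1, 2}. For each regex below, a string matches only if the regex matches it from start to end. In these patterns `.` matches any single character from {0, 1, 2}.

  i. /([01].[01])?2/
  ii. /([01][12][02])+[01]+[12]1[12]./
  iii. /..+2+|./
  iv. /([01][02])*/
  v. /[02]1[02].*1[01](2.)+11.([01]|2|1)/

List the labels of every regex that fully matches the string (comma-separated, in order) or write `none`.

i, iii

i → match
ii → no match
iii → match
iv → no match
v → no match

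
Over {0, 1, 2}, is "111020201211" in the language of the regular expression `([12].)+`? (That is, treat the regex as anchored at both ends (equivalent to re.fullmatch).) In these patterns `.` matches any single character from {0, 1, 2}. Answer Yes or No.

Yes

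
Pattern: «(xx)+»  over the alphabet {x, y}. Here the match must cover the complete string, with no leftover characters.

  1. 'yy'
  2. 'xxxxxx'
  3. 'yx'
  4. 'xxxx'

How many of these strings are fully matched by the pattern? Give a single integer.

1 → no match — must start with 'xx'
2 → match
3 → no match — must start with 'xx'
4 → match
Total matched: 2

2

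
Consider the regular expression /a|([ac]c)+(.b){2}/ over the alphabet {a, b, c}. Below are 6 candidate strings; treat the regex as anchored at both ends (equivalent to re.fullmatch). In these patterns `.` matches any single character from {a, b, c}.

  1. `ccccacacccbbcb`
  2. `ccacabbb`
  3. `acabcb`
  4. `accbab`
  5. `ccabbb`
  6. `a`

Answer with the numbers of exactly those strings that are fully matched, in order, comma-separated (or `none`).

1 → match
2 → match
3 → match
4 → match
5 → match
6 → match

1, 2, 3, 4, 5, 6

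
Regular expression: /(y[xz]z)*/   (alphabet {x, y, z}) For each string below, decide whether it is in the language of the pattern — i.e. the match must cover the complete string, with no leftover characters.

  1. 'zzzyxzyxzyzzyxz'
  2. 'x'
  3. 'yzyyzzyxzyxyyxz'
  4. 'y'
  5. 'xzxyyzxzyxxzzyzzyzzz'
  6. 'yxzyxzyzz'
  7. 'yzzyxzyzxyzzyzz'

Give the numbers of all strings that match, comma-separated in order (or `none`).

1 → no match
2 → no match
3 → no match
4 → no match
5 → no match
6 → match
7 → no match

6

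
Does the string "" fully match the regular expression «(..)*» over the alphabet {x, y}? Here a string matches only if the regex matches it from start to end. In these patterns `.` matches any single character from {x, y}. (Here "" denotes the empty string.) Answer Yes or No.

Yes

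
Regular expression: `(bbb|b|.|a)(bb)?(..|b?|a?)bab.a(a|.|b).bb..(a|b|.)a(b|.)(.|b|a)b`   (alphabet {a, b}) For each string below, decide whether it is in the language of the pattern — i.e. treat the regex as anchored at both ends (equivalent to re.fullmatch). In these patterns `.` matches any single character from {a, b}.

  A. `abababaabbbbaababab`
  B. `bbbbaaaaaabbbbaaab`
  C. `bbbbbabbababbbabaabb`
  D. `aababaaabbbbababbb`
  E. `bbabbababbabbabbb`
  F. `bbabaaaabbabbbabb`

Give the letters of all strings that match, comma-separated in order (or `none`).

A, C, D, E

A → match
B → no match
C → match
D → match
E → match
F → no match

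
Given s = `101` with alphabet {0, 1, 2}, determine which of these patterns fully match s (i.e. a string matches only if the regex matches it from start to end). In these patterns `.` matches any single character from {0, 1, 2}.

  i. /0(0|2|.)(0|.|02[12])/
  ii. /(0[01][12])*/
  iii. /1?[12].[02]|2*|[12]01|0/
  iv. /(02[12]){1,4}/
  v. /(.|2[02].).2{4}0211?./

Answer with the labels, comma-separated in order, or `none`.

iii

i → no match — must start with `0`
ii → no match
iii → match
iv → no match — must start with `02`
v → no match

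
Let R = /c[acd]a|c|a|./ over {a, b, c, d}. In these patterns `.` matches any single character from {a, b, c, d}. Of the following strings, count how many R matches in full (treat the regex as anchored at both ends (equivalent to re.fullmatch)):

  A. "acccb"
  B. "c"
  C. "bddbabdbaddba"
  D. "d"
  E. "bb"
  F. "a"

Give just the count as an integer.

A. "acccb" → no match
B. "c" → match
C → no match
D. "d" → match
E. "bb" → no match
F. "a" → match
Total matched: 3

3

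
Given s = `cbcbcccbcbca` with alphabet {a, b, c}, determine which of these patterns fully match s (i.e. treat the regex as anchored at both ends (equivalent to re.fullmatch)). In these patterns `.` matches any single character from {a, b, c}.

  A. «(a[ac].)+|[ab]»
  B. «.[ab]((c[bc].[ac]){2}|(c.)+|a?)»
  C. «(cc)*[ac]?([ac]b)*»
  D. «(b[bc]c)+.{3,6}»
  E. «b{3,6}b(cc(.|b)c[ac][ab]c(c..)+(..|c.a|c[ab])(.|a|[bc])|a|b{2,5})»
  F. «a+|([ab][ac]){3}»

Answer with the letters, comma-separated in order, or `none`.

A → no match
B → match
C → no match
D → no match — must start with `b`
E → no match — must start with `b`
F → no match

B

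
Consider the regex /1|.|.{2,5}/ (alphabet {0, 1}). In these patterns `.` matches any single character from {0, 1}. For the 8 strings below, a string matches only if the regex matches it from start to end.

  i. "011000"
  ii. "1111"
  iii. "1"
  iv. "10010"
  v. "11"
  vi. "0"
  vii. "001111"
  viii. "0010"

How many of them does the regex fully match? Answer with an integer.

6

i → no match
ii → match
iii → match
iv → match
v → match
vi → match
vii → no match
viii → match
Total matched: 6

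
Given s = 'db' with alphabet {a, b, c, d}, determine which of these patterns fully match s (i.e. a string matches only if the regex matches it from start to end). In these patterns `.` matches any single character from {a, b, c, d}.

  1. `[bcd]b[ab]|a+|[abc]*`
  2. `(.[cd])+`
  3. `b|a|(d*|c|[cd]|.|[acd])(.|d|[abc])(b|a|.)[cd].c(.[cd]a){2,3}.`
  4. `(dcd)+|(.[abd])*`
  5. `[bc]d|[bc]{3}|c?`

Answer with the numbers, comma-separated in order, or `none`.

4

1 → no match
2 → no match
3 → no match
4 → match
5 → no match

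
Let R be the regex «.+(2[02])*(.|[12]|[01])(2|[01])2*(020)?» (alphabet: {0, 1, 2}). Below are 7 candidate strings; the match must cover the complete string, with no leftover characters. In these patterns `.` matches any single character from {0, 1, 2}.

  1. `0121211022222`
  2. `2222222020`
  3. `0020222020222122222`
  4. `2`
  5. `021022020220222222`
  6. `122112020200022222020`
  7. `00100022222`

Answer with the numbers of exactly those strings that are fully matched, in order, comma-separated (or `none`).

1, 2, 3, 5, 6, 7

1 → match
2. `2222222020` → match
3 → match
4. `2` → no match
5 → match
6 → match
7. `00100022222` → match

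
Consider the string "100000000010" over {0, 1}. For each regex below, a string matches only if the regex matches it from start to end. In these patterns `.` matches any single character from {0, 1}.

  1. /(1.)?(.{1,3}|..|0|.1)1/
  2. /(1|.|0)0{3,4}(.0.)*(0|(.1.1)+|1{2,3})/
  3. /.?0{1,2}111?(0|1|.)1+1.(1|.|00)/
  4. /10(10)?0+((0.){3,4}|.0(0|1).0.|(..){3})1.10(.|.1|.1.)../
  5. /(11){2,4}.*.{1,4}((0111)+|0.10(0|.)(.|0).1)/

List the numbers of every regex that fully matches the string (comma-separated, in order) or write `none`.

2

1 → no match — must end with "1"
2 → match
3 → no match
4 → no match
5 → no match — must start with "11"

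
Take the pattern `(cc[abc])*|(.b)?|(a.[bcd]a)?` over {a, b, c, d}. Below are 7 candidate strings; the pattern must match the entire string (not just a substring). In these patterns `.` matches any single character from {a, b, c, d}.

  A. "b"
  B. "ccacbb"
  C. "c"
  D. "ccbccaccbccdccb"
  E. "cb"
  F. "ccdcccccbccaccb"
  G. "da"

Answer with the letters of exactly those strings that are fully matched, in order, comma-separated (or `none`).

E

A → no match
B → no match
C → no match
D → no match
E → match
F → no match
G → no match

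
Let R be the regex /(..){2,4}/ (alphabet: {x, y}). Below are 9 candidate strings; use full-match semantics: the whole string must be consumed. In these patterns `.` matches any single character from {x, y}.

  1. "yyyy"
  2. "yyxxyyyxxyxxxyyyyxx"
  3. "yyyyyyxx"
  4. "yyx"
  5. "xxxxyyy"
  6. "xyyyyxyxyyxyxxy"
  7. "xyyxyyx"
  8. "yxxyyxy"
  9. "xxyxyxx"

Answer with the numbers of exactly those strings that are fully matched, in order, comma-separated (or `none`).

1, 3

1. "yyyy" → match
2 → no match
3. "yyyyyyxx" → match
4. "yyx" → no match
5. "xxxxyyy" → no match
6 → no match
7. "xyyxyyx" → no match
8. "yxxyyxy" → no match
9. "xxyxyxx" → no match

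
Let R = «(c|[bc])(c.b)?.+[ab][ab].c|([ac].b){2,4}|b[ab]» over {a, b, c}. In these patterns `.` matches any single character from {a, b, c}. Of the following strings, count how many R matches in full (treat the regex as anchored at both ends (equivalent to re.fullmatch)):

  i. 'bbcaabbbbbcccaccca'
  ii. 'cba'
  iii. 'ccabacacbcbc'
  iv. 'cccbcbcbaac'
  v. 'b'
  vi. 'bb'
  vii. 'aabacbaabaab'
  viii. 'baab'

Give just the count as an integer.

i → no match
ii → no match
iii → no match
iv → match
v → no match
vi → match
vii → match
viii → no match
Total matched: 3

3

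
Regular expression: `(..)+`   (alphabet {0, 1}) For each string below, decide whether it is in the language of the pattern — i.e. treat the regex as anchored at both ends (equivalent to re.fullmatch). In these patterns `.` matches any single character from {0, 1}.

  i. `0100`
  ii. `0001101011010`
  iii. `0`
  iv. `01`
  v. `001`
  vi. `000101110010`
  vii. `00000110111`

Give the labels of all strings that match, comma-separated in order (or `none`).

i → match
ii → no match
iii → no match
iv → match
v → no match
vi → match
vii → no match

i, iv, vi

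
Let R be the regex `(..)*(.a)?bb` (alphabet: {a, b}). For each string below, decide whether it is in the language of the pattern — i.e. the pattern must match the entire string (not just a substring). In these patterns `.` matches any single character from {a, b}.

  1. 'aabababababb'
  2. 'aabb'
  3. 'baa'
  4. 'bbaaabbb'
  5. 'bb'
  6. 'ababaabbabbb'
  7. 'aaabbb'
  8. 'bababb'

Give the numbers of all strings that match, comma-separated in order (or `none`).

1 → match
2 → match
3 → no match — must end with 'bb'
4 → match
5 → match
6 → match
7 → match
8 → match

1, 2, 4, 5, 6, 7, 8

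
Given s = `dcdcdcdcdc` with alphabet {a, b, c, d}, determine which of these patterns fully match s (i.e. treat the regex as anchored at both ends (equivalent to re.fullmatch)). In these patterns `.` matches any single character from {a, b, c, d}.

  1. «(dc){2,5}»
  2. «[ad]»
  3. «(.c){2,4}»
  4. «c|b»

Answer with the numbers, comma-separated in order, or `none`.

1

1 → match
2 → no match
3 → no match
4 → no match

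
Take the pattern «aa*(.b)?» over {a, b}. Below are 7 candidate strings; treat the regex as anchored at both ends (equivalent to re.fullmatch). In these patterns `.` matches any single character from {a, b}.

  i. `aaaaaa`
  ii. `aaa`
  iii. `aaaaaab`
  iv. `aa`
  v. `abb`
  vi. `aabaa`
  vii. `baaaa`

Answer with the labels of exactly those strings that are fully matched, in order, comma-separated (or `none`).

i → match
ii → match
iii → match
iv → match
v → match
vi → no match
vii → no match — must start with `a`

i, ii, iii, iv, v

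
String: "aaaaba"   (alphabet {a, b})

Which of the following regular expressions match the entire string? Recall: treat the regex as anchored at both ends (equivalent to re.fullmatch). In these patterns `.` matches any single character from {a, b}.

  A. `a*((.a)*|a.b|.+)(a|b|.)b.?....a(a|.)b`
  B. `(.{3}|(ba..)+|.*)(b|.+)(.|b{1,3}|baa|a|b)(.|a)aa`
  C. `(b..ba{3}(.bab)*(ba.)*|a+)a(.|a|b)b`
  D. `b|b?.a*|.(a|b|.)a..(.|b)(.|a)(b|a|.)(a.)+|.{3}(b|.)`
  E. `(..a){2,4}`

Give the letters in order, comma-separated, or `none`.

E

A → no match — must end with "b"
B → no match — must end with "aa"
C → no match — must end with "b"
D → no match
E → match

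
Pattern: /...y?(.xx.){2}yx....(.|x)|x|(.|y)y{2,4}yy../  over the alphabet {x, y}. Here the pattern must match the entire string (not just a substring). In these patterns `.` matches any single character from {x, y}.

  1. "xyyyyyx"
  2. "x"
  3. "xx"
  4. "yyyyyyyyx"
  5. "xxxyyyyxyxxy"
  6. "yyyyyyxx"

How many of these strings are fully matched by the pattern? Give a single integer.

4

1 → match
2 → match
3 → no match
4 → match
5 → no match
6 → match
Total matched: 4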